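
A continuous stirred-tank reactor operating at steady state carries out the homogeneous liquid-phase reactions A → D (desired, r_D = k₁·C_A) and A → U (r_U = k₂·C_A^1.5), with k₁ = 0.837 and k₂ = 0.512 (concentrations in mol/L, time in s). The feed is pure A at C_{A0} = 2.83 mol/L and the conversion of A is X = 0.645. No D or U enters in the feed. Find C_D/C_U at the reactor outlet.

1.63

Exit C_A = C_{A0}(1−X) = 2.83×0.355 = 1.005 mol/L.
In a CSTR the entire volume is at exit conditions, so r_D = 0.837×1.005 = 0.8409 and r_U = 0.512×1.005^1.5 = 0.5156.
Overall selectivity = C_D/C_U = r_Dτ/(r_Uτ) = r_D/r_U = 1.63.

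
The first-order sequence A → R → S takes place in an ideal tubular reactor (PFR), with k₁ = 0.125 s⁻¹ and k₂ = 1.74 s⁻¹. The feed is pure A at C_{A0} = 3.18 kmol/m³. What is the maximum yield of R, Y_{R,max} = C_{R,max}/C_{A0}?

For a first-order series the maximum intermediate yield is C_{R,max}/C_{A0} = (k₁/k₂)^[k₂/(k₂−k₁)].
= (0.125/1.74)^(1.74/(1.74−0.125)) = (0.07184)^(1.077) = 0.05859.

0.0586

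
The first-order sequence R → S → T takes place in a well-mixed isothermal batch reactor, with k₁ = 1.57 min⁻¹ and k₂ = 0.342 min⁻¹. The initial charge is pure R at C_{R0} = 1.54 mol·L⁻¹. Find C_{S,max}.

1.01 mol·L⁻¹

For a first-order series the maximum intermediate yield is C_{S,max}/C_{R0} = (k₁/k₂)^[k₂/(k₂−k₁)].
= (1.57/0.342)^(0.342/(0.342−1.57)) = (4.591)^(-0.2785) = 0.6541.
C_{S,max} = 0.6541×1.54 = 1.01 mol·L⁻¹.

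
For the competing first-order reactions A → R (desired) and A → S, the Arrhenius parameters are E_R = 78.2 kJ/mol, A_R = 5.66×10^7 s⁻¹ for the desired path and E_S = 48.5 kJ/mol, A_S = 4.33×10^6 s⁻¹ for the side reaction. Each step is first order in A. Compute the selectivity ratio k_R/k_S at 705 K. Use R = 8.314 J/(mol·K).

0.0824

k_R/k_S = (A_R/A_S)·exp[−(E_R−E_S)/(RT)] = (A_R/A_S)·exp[(E_S−E_R)/(RT)].
(E_S−E_R)/(RT) = (48.5−78.2)×10³/(8.314×705) = -29700/5861 = -5.067.
k_R/k_S = (5.66×10^7/4.33×10^6)·exp(-5.067) = 13.07 × 0.006301 = 0.0824.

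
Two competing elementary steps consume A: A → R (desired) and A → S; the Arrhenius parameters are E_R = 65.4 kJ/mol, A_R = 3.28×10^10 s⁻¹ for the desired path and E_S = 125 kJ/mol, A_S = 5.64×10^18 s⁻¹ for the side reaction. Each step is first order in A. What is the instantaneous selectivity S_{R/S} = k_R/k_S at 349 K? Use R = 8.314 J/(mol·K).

4.84

k_R/k_S = (A_R/A_S)·exp[−(E_R−E_S)/(RT)] = (A_R/A_S)·exp[(E_S−E_R)/(RT)].
(E_S−E_R)/(RT) = (125−65.4)×10³/(8.314×349) = 59600/2902 = 20.54.
k_R/k_S = (3.28×10^10/5.64×10^18)·exp(20.54) = 5.816×10^-9 × 8.330×10^8 = 4.84.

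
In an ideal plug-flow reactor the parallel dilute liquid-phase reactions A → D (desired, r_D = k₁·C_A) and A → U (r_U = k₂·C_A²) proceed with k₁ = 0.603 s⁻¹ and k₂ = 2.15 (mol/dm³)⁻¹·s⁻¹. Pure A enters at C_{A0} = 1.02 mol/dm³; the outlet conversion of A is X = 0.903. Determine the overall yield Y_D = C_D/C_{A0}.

0.339

C_A = C_{A0}(1−X) = 0.09894 mol/dm³.
Along a PFR/batch, dC_D/dC_A = −r_D/(r_D+r_U) = −k₁/(k₁+k₂·C_A).
Integrating from C_{A0} to C_A: C_D = (0.603/2.15)·ln[(0.603+2.15·1.02)/(0.603+2.15·0.0989)] = 0.2805·ln(2.796/0.8157) = 0.3455 mol/dm³.
Y_D = C_D/C_{A0} = 0.3455/1.02 = 0.339.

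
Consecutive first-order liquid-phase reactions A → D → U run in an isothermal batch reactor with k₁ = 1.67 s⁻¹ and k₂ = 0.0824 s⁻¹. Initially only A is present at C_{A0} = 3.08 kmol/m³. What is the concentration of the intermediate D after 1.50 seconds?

Solving the coupled first-order balances gives C_D(t) = [k₁/(k₂−k₁)]·C_{A0}·(e^(−k₁t) − e^(−k₂t)).
e^(−k₁t) = e^(−1.67×1.50) = e^(−2.505) = 0.08168; e^(−k₂t) = e^(−0.1236) = 0.8837.
C_D = 1.67×3.08/(0.0824−1.67) × (0.08168−0.8837) = (-3.240)×(-0.8021) = 2.599 kmol/m³.

2.60 kmol/m³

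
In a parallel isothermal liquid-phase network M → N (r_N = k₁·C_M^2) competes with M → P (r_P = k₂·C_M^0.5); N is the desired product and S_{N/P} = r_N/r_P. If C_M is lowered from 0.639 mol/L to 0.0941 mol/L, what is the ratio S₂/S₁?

S_{N/P} = (k₁/k₂)·C_M^1.5, so S₂/S₁ = (C_{M,2}/C_{M,1})^1.5.
= (0.0941/0.639)^1.5 = (0.1473)^1.5 = 0.0565.
Selectivity toward N falls as C_M falls — high-concentration operation is favoured.

0.0565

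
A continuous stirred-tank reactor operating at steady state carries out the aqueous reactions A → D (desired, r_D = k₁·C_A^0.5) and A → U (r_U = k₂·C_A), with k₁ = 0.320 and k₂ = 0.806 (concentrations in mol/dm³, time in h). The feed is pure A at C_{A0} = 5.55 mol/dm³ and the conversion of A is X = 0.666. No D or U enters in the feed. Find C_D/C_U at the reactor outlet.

Exit C_A = C_{A0}(1−X) = 5.55×0.334 = 1.854 mol/dm³.
A CSTR operates uniformly at the exit composition, giving r_D = 0.4357 and r_U = 1.494 (each k·C_A^n at C_A = 1.854).
Overall selectivity = C_D/C_U = r_Dτ/(r_Uτ) = r_D/r_U = 0.292.

0.292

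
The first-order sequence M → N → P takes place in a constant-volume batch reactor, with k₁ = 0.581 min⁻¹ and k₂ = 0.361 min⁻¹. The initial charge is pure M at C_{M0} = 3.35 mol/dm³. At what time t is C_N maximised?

For first-order series the maximum of C_N occurs at t_opt = ln(k₂/k₁)/(k₂−k₁).
= ln(0.361/0.581)/(0.361−0.581) = ln(0.6213)/-0.2200 = -0.4759/-0.2200 = 2.16 min.

2.16 min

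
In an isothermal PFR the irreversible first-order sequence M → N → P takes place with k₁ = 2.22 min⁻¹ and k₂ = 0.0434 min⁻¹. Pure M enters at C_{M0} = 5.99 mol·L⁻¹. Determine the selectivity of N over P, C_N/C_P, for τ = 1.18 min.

27.6

Solving the coupled first-order balances gives C_N(τ) = [k₁/(k₂−k₁)]·C_{M0}·(e^(−k₁τ) − e^(−k₂τ)).
e^(−k₁τ) = e^(−2.22×1.18) = e^(−2.620) = 0.07283; e^(−k₂τ) = e^(−0.05121) = 0.9501.
C_N = 2.22×5.99/(0.0434−2.22) × (0.07283−0.9501) = (-6.109)×(-0.8772) = 5.359 mol·L⁻¹.
C_M = C_{M0}e^(−k₁τ) = 0.4363 mol·L⁻¹, so C_P = C_{M0}−C_M−C_N = 0.1943 mol·L⁻¹; C_N/C_P = 27.6.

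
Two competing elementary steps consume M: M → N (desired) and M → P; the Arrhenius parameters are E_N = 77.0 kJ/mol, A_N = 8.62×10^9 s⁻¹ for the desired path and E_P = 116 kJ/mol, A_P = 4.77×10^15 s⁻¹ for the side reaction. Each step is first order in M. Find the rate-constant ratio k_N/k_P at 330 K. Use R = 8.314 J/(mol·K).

Since both paths have the same order in M, the concentration cancels and S_{N/P} = k_N/k_P = (A_N/A_P)·exp[(E_P−E_N)/(RT)].
(E_P−E_N)/(RT) = (116−77.0)×10³/(8.314×330) = 39000/2744 = 14.21.
k_N/k_P = (8.62×10^9/4.77×10^15)·exp(14.21) = 1.807×10^-6 × 1.491×10^6 = 2.69.
Since E_N < E_P, lowering the temperature improves selectivity toward N.

2.69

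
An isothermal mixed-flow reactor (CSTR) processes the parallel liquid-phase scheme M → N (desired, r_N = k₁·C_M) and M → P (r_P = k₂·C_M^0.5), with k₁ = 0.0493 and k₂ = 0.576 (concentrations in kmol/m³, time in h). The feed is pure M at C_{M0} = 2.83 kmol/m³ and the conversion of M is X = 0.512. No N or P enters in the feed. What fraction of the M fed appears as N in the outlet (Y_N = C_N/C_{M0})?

Exit C_M = C_{M0}(1−X) = 2.83×0.488 = 1.381 kmol/m³.
A CSTR operates uniformly at the exit composition, giving r_N = 0.06809 and r_P = 0.6769 (each k·C_M^n at C_M = 1.381).
Fraction of consumed M going to N: r_N/(r_N+r_P) = 0.09139.
C_N = 0.09139·C_{M0}·X = 0.09139×2.83×0.512 = 0.132 kmol/m³; Y_N = C_N/C_{M0} = 0.0468.

0.0468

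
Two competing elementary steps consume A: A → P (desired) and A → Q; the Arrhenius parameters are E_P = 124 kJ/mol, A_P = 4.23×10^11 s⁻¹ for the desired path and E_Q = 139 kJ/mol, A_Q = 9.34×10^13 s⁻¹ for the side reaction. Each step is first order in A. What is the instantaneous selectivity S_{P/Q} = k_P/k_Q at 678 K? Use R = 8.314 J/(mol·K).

0.0648

Since both paths have the same order in A, the concentration cancels and S_{P/Q} = k_P/k_Q = (A_P/A_Q)·exp[(E_Q−E_P)/(RT)].
(E_Q−E_P)/(RT) = (139−124)×10³/(8.314×678) = 15000/5637 = 2.661.
k_P/k_Q = (4.23×10^11/9.34×10^13)·exp(2.661) = 0.004529 × 14.31 = 0.0648.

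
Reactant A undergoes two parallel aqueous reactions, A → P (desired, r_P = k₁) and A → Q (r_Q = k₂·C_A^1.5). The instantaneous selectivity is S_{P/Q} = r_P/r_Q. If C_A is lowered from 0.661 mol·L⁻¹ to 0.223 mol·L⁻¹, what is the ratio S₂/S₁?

5.10

S_{P/Q} = (k₁/k₂)·C_A^-1.5, so S₂/S₁ = (C_{A,2}/C_{A,1})^-1.5.
= (0.223/0.661)^(-1.5) = (0.3374)^(-1.5) = 5.10.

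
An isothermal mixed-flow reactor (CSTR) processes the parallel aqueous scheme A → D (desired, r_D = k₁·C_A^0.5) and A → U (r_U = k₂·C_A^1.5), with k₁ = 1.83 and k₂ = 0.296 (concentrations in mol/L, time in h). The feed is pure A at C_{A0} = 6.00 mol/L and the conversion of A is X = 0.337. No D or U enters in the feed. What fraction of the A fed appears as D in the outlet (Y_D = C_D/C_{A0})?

Exit C_A = C_{A0}(1−X) = 6.00×0.663 = 3.978 mol/L.
A CSTR operates uniformly at the exit composition, giving r_D = 3.650 and r_U = 2.348 (each k·C_A^n at C_A = 3.978).
Fraction of consumed A going to D: r_D/(r_D+r_U) = 0.6085.
C_D = 0.6085·C_{A0}·X = 0.6085×6.00×0.337 = 1.23 mol/L; Y_D = C_D/C_{A0} = 0.205.

0.205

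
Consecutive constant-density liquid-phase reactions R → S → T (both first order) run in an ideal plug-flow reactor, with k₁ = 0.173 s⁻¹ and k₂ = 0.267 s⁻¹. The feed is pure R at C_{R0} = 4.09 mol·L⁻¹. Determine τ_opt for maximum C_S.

4.62 s

The intermediate peaks when r₁ = r₂, i.e. k₁e^(−k₁τ) = k₂e^(−k₂τ), giving τ_opt = ln(k₂/k₁)/(k₂−k₁).
= ln(0.267/0.173)/(0.267−0.173) = ln(1.543)/0.09400 = 0.4340/0.09400 = 4.62 s.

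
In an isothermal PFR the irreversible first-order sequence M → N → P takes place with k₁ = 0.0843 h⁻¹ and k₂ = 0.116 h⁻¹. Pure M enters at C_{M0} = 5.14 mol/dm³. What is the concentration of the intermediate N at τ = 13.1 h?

1.54 mol/dm³

Solving the coupled first-order balances gives C_N(τ) = [k₁/(k₂−k₁)]·C_{M0}·(e^(−k₁τ) − e^(−k₂τ)).
e^(−k₁τ) = e^(−0.0843×13.1) = e^(−1.104) = 0.3314; e^(−k₂τ) = e^(−1.520) = 0.2188.
C_N = 0.0843×5.14/(0.116−0.0843) × (0.3314−0.2188) = 13.67×0.1126 = 1.540 mol/dm³.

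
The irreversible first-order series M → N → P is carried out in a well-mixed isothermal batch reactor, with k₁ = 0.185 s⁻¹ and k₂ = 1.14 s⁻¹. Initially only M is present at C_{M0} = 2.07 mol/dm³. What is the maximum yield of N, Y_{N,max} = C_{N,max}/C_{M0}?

0.114

At the optimum, C_{N,max}/C_{M0} = (k₁/k₂)^[k₂/(k₂−k₁)].
= (0.185/1.14)^(1.14/(1.14−0.185)) = (0.1623)^(1.194) = 0.1141.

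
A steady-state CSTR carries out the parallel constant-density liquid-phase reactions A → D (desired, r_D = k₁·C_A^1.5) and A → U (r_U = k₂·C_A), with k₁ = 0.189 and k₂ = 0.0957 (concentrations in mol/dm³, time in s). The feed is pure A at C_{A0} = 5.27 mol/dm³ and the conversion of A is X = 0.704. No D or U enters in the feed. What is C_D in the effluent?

Exit C_A = C_{A0}(1−X) = 5.27×0.296 = 1.560 mol/dm³.
Rates in a CSTR are evaluated at the outlet concentration: r_D = 0.189×1.560^1.5 = 0.3682, r_U = 0.0957×1.560 = 0.1493.
Fraction of consumed A going to D: r_D/(r_D+r_U) = 0.7115.
C_D = 0.7115·C_{A0}·X = 0.7115×5.27×0.704 = 2.64 mol/dm³.

2.64 mol/dm³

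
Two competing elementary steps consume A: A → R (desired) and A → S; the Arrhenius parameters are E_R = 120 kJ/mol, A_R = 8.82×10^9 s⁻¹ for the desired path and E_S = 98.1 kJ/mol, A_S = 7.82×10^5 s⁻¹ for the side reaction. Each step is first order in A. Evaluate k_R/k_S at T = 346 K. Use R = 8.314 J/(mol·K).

With equal orders, S_{R/S} = k_R/k_S = (A_R/A_S)·exp[(E_S−E_R)/(RT)].
(E_S−E_R)/(RT) = (98.1−120)×10³/(8.314×346) = -21900/2877 = -7.613.
k_R/k_S = (8.82×10^9/7.82×10^5)·exp(-7.613) = 11279 × 4.940×10^-4 = 5.57.
Since E_R > E_S, raising the temperature improves selectivity toward R.

5.57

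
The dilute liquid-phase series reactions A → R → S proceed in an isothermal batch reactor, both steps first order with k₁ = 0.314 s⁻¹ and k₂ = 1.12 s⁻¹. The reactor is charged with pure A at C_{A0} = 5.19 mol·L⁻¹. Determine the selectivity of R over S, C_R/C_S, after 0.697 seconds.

Solving the coupled first-order balances gives C_R(t) = [k₁/(k₂−k₁)]·C_{A0}·(e^(−k₁t) − e^(−k₂t)).
e^(−k₁t) = e^(−0.314×0.697) = e^(−0.2189) = 0.8034; e^(−k₂t) = e^(−0.7806) = 0.4581.
C_R = 0.314×5.19/(1.12−0.314) × (0.8034−0.4581) = 2.022×0.3453 = 0.6982 mol·L⁻¹.
C_A = C_{A0}e^(−k₁t) = 4.170 mol·L⁻¹, so C_S = C_{A0}−C_A−C_R = 0.3220 mol·L⁻¹; C_R/C_S = 2.17.

2.17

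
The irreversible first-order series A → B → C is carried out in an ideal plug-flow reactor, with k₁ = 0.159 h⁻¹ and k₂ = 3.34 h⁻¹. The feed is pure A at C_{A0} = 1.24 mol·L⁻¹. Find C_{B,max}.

0.0507 mol·L⁻¹

At the optimum, C_{B,max}/C_{A0} = (k₁/k₂)^[k₂/(k₂−k₁)].
= (0.159/3.34)^(3.34/(3.34−0.159)) = (0.04760)^(1.050) = 0.04088.
C_{B,max} = 0.04088×1.24 = 0.0507 mol·L⁻¹.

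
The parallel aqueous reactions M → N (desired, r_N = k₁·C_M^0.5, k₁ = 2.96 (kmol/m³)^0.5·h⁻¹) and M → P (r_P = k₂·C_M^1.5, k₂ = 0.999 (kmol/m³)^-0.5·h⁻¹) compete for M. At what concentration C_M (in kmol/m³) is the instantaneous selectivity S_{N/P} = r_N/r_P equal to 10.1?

S_{N/P} = (k₁/k₂)·C_M⁻¹ ⇒ C_M = (S·k₂/k₁)^(-1).
= (10.1×0.999/2.96)^(-1) = (3.409)^(-1) = 0.293 kmol/m³.

0.293 kmol/m³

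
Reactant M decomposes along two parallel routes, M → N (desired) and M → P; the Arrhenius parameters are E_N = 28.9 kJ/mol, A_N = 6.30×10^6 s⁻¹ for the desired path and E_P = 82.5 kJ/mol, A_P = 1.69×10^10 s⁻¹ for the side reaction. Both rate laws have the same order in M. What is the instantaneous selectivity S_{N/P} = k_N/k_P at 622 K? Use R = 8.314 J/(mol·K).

Since both paths have the same order in M, the concentration cancels and S_{N/P} = k_N/k_P = (A_N/A_P)·exp[(E_P−E_N)/(RT)].
(E_P−E_N)/(RT) = (82.5−28.9)×10³/(8.314×622) = 53600/5171 = 10.36.
k_N/k_P = (6.30×10^6/1.69×10^10)·exp(10.36) = 3.728×10^-4 × 31726 = 11.8.

11.8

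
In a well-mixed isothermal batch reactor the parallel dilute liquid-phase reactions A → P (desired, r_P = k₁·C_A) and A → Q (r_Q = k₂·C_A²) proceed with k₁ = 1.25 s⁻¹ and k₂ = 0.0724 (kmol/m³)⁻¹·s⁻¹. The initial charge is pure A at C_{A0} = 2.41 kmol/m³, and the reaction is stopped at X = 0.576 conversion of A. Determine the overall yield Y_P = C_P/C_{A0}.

0.524

C_A = C_{A0}(1−X) = 1.022 kmol/m³.
Along a PFR/batch, dC_P/dC_A = −r_P/(r_P+r_Q) = −k₁/(k₁+k₂·C_A).
Integrating from C_{A0} to C_A: C_P = (1.25/0.0724)·ln[(1.25+0.0724·2.41)/(1.25+0.0724·1.02)] = 17.27·ln(1.424/1.324) = 1.263 kmol/m³.
Y_P = C_P/C_{A0} = 1.263/2.41 = 0.524.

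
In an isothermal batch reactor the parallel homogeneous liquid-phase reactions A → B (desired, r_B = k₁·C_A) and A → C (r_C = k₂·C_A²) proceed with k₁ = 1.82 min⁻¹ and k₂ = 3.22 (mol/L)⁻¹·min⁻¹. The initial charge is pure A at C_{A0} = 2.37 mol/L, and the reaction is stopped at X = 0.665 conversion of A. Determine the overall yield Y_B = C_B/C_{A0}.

C_A = C_{A0}(1−X) = 0.7939 mol/L.
Along a PFR/batch, dC_B/dC_A = −r_B/(r_B+r_C) = −k₁/(k₁+k₂·C_A).
Integrating from C_{A0} to C_A: C_B = (1.82/3.22)·ln[(1.82+3.22·2.37)/(1.82+3.22·0.794)] = 0.5652·ln(9.451/4.377) = 0.4352 mol/L.
Y_B = C_B/C_{A0} = 0.4352/2.37 = 0.184.

0.184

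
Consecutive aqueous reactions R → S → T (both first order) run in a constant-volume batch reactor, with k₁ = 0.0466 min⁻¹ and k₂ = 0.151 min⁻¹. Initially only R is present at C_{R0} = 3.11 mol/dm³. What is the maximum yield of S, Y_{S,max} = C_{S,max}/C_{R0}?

0.183

Evaluating C_S at t_opt = ln(k₂/k₁)/(k₂−k₁) gives C_{S,max}/C_{R0} = (k₁/k₂)^[k₂/(k₂−k₁)].
= (0.0466/0.151)^(0.151/(0.151−0.0466)) = (0.3086)^(1.446) = 0.1826.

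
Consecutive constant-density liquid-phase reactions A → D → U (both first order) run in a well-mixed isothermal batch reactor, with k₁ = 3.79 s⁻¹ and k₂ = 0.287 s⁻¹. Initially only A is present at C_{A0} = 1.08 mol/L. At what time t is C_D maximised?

Setting dC_D/dt = 0 gives t_opt = ln(k₂/k₁)/(k₂−k₁).
= ln(0.287/3.79)/(0.287−3.79) = ln(0.07573)/-3.503 = -2.581/-3.503 = 0.737 s.

0.737 s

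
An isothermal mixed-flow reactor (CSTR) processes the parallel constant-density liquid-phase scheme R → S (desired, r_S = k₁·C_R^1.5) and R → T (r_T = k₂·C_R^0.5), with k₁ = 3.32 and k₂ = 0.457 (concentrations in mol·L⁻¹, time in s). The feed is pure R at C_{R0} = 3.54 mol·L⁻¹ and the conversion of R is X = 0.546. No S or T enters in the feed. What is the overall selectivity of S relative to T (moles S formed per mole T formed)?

11.7

Exit C_R = C_{R0}(1−X) = 3.54×0.454 = 1.607 mol·L⁻¹.
In a CSTR the entire volume is at exit conditions, so r_S = 3.32×1.607^1.5 = 6.764 and r_T = 0.457×1.607^0.5 = 0.5794.
Overall selectivity = C_S/C_T = r_Sτ/(r_Tτ) = r_S/r_T = 11.7.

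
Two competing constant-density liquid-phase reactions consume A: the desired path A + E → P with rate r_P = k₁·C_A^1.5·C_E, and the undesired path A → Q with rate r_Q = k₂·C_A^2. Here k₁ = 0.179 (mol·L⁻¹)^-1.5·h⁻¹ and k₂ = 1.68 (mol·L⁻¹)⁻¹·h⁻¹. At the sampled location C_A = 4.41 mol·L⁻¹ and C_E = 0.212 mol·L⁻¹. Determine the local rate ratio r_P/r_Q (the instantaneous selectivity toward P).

0.0108

S_{P/Q} = r_P/r_Q = (k₁·C_A^1.5·C_E)/(k₂·C_A^2) = (k₁/k₂)·C_A^-0.5·C_E.
= (0.179×4.410^1.5×0.2120) / (1.68×4.410^2) = 0.3514/32.67 = 0.0108.
The undesired path is higher order in A, so low C_A (CSTR or dilute feed) favours P.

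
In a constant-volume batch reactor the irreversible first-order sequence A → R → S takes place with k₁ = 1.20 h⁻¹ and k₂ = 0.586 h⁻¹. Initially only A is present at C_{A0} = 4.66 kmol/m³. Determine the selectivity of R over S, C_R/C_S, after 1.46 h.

1.47

The intermediate concentration in a first-order A→B→C sequence is C_R = k₁C_{A0}(e^(−k₁t) − e^(−k₂t))/(k₂−k₁).
e^(−k₁t) = e^(−1.20×1.46) = e^(−1.752) = 0.1734; e^(−k₂t) = e^(−0.8556) = 0.4250.
C_R = 1.20×4.66/(0.586−1.20) × (0.1734−0.4250) = (-9.107)×(-0.2516) = 2.292 kmol/m³.
C_A = C_{A0}e^(−k₁t) = 0.8082 kmol/m³, so C_S = C_{A0}−C_A−C_R = 1.560 kmol/m³; C_R/C_S = 1.47.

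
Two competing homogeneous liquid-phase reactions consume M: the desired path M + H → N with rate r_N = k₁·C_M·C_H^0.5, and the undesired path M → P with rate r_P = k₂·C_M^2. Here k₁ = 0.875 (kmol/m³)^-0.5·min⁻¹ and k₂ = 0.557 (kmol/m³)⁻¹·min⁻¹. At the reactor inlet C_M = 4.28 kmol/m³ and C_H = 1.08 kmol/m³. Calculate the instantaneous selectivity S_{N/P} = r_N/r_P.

S_{N/P} = r_N/r_P = (k₁·C_M·C_H^0.5)/(k₂·C_M^2) = (k₁/k₂)·C_M⁻¹·C_H^0.5.
= (0.875×4.280×1.080^0.5) / (0.557×4.280^2) = 3.892/10.20 = 0.381.
The undesired path is higher order in M, so low C_M (CSTR or dilute feed) favours N.

0.381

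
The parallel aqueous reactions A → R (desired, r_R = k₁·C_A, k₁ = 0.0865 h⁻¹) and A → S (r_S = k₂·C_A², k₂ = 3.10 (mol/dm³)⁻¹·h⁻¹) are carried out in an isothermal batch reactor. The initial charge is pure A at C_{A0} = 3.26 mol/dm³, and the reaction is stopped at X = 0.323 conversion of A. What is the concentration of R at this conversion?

C_A = C_{A0}(1−X) = 2.207 mol/dm³.
Along a PFR/batch, dC_R/dC_A = −r_R/(r_R+r_S) = −k₁/(k₁+k₂·C_A).
Integrating from C_{A0} to C_A: C_R = (0.0865/3.10)·ln[(0.0865+3.10·3.26)/(0.0865+3.10·2.21)] = 0.02790·ln(10.19/6.928) = 0.01077 mol/dm³.

0.0108 mol/dm³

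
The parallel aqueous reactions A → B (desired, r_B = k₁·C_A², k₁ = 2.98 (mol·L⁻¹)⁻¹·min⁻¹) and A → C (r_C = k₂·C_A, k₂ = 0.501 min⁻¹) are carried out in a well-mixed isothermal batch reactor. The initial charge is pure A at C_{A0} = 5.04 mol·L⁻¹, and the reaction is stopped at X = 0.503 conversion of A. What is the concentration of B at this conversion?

2.42 mol·L⁻¹

C_A = C_{A0}(1−X) = 2.505 mol·L⁻¹.
Along a PFR/batch, dC_C/dC_A = −r_C/(r_B+r_C) = −k₂/(k₂+k₁·C_A).
Integrating from C_{A0} to C_A: C_C = (0.501/2.98)·ln[(0.501+2.98·5.04)/(0.501+2.98·2.50)] = 0.1681·ln(15.52/7.966) = 0.1121 mol·L⁻¹.
Then C_B = (C_{A0}−C_A) − C_C = 2.535 − 0.1121 = 2.423 mol·L⁻¹.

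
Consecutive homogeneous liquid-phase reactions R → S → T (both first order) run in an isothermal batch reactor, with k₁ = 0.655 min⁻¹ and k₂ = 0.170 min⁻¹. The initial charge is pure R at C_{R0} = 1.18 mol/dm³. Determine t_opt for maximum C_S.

Setting dC_S/dt = 0 gives t_opt = ln(k₂/k₁)/(k₂−k₁).
= ln(0.170/0.655)/(0.170−0.655) = ln(0.2595)/-0.4850 = -1.349/-0.4850 = 2.78 min.

2.78 min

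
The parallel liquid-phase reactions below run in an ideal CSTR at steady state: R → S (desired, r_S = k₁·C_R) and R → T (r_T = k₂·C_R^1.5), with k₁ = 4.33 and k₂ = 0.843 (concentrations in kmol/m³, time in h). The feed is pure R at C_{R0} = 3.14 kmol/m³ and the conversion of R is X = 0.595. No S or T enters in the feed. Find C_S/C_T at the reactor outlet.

4.55

Exit C_R = C_{R0}(1−X) = 3.14×0.405 = 1.272 kmol/m³.
In a CSTR the entire volume is at exit conditions, so r_S = 4.33×1.272 = 5.506 and r_T = 0.843×1.272^1.5 = 1.209.
Overall selectivity = C_S/C_T = r_Sτ/(r_Tτ) = r_S/r_T = 4.55.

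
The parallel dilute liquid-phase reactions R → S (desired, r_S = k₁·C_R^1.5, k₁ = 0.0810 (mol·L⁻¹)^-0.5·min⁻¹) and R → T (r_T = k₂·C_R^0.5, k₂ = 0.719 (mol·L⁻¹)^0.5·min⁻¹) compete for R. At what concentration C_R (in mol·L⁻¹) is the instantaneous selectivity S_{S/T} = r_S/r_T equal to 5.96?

52.9 mol·L⁻¹

S_{S/T} = (k₁/k₂)·C_R ⇒ C_R = S·k₂/k₁.
= 5.96×0.719/0.0810 = 52.9 mol·L⁻¹.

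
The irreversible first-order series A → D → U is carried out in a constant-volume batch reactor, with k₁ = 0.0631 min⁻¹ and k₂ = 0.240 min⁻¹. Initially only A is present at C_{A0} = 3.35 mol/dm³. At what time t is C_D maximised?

7.55 min

Setting dC_D/dt = 0 gives t_opt = ln(k₂/k₁)/(k₂−k₁).
= ln(0.240/0.0631)/(0.240−0.0631) = ln(3.803)/0.1769 = 1.336/0.1769 = 7.55 min.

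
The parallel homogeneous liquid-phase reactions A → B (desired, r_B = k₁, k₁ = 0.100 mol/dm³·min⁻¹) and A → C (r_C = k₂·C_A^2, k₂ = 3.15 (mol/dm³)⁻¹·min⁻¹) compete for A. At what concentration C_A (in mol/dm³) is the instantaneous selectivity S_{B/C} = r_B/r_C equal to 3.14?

0.101 mol/dm³

S_{B/C} = (k₁/k₂)·C_A^-2 ⇒ C_A = (S·k₂/k₁)^(-0.5).
= (3.14×3.15/0.100)^(-0.5) = (98.91)^(-0.5) = 0.101 mol/dm³.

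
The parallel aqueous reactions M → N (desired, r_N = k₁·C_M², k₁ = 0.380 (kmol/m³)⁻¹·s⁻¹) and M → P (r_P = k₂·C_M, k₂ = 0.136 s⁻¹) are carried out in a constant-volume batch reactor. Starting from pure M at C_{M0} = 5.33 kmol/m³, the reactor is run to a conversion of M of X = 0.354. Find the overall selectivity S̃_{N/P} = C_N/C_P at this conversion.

C_M = C_{M0}(1−X) = 3.443 kmol/m³.
Along a PFR/batch, dC_P/dC_M = −r_P/(r_N+r_P) = −k₂/(k₂+k₁·C_M).
Integrating from C_{M0} to C_M: C_P = (0.136/0.380)·ln[(0.136+0.380·5.33)/(0.136+0.380·3.44)] = 0.3579·ln(2.161/1.444) = 0.1443 kmol/m³.
Then C_N = (C_{M0}−C_M) − C_P = 1.887 − 0.1443 = 1.743 kmol/m³.
S̃_{N/P} = C_N/C_P = 1.743/0.1443 = 12.1.

12.1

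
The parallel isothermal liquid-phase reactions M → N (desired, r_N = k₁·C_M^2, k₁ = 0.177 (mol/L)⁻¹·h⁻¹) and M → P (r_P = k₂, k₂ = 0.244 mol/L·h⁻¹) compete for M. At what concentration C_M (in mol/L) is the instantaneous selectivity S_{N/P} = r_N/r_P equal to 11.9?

4.05 mol/L

S_{N/P} = (k₁/k₂)·C_M^2 ⇒ C_M = (S·k₂/k₁)^(0.5).
= (11.9×0.244/0.177)^(0.5) = (16.40)^(0.5) = 4.05 mol/L.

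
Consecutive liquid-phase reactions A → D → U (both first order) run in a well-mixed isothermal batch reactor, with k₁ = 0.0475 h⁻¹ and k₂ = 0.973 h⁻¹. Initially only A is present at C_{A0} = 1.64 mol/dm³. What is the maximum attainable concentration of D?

At the optimum, C_{D,max}/C_{A0} = (k₁/k₂)^[k₂/(k₂−k₁)].
= (0.0475/0.973)^(0.973/(0.973−0.0475)) = (0.04882)^(1.051) = 0.04181.
C_{D,max} = 0.04181×1.64 = 0.0686 mol/dm³.

0.0686 mol/dm³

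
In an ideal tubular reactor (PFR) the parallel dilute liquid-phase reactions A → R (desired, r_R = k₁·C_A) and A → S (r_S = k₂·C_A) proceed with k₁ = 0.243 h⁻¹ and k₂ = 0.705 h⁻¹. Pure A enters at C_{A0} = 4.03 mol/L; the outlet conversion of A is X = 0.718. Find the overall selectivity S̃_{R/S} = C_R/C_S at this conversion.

0.345

C_A = C_{A0}(1−X) = 1.136 mol/L.
Both paths are first order in A, so the instantaneous fraction to R is constant: dC_R/d(−C_A) = k₁/(k₁+k₂) = 0.2563.
C_R = 0.2563·(C_{A0}−C_A) = 0.2563×2.894 = 0.742 mol/L.
C_S = (C_{A0}−C_A)−C_R = 2.152 mol/L; S̃_{R/S} = 0.7417/2.152 = 0.345.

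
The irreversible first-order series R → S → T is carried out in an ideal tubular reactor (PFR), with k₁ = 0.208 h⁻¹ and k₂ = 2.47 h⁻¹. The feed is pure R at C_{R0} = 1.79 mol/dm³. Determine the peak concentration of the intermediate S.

0.120 mol/dm³

At the optimum, C_{S,max}/C_{R0} = (k₁/k₂)^[k₂/(k₂−k₁)].
= (0.208/2.47)^(2.47/(2.47−0.208)) = (0.08421)^(1.092) = 0.06707.
C_{S,max} = 0.06707×1.79 = 0.120 mol/dm³.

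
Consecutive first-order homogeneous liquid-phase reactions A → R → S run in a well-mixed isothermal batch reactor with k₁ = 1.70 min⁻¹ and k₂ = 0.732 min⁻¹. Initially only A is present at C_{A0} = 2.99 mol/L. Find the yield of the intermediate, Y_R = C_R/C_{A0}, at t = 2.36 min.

The intermediate concentration in a first-order A→B→C sequence is C_R = k₁C_{A0}(e^(−k₁t) − e^(−k₂t))/(k₂−k₁).
e^(−k₁t) = e^(−1.70×2.36) = e^(−4.012) = 0.01810; e^(−k₂t) = e^(−1.728) = 0.1777.
C_R = 1.70×2.99/(0.732−1.70) × (0.01810−0.1777) = (-5.251)×(-0.1596) = 0.8382 mol/L.
Y_R = C_R/C_{A0} = 0.8382/2.99 = 0.280.

0.280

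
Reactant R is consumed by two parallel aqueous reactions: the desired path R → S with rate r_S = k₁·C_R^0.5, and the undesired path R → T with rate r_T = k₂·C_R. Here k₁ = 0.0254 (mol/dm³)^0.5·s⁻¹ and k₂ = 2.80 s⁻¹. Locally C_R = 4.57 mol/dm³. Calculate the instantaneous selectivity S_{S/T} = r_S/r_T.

S_{S/T} = r_S/r_T = (k₁·C_R^0.5)/(k₂·C_R) = (k₁/k₂)·C_R^-0.5.
= (0.0254×4.570^0.5) / (2.80×4.570) = 0.05430/12.80 = 0.00424.

0.00424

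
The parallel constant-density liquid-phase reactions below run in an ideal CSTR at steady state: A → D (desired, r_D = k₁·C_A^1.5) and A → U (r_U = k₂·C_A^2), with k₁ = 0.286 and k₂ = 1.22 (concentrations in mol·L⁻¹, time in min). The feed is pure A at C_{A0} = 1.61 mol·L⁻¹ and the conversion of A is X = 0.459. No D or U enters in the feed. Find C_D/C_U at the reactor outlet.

0.251

Exit C_A = C_{A0}(1−X) = 1.61×0.541 = 0.8710 mol·L⁻¹.
Rates in a CSTR are evaluated at the outlet concentration: r_D = 0.286×0.8710^1.5 = 0.2325, r_U = 1.22×0.8710^2 = 0.9256.
Overall selectivity = C_D/C_U = r_Dτ/(r_Uτ) = r_D/r_U = 0.251.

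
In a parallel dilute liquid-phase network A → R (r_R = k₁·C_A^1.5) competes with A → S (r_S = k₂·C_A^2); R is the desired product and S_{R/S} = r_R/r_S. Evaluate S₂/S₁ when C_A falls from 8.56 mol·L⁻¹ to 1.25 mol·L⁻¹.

2.62

S_{R/S} = (k₁/k₂)·C_A^-0.5, so S₂/S₁ = (C_{A,2}/C_{A,1})^-0.5.
= (1.25/8.56)^(-0.5) = (0.1460)^(-0.5) = 2.62.
Selectivity toward R rises as C_A falls — low-concentration operation is favoured.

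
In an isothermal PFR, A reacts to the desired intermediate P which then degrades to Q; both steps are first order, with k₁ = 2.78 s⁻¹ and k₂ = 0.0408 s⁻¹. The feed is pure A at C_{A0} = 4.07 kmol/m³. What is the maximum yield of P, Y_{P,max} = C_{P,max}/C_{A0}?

0.939

At the optimum, C_{P,max}/C_{A0} = (k₁/k₂)^[k₂/(k₂−k₁)].
= (2.78/0.0408)^(0.0408/(0.0408−2.78)) = (68.14)^(-0.01489) = 0.9391.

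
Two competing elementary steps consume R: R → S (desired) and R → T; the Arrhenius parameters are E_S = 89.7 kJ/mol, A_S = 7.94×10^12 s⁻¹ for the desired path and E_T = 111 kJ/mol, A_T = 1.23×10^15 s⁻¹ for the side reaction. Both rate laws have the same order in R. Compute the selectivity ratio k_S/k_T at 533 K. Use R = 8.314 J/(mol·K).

With equal orders, S_{S/T} = k_S/k_T = (A_S/A_T)·exp[(E_T−E_S)/(RT)].
(E_T−E_S)/(RT) = (111−89.7)×10³/(8.314×533) = 21300/4431 = 4.807.
k_S/k_T = (7.94×10^12/1.23×10^15)·exp(4.807) = 0.006455 × 122.3 = 0.790.

0.790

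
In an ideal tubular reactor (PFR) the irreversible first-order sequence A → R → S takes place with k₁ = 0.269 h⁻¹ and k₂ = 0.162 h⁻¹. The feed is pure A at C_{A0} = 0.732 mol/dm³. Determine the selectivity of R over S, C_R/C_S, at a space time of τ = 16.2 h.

For first-order series with pure A initially, C_R(τ) = k₁C_{A0}/(k₂−k₁)·(e^(−k₁τ) − e^(−k₂τ)).
e^(−k₁τ) = e^(−0.269×16.2) = e^(−4.358) = 0.01281; e^(−k₂τ) = e^(−2.624) = 0.07248.
C_R = 0.269×0.732/(0.162−0.269) × (0.01281−0.07248) = (-1.840)×(-0.05968) = 0.1098 mol/dm³.
C_A = C_{A0}e^(−k₁τ) = 0.009374 mol/dm³, so C_S = C_{A0}−C_A−C_R = 0.6128 mol/dm³; C_R/C_S = 0.179.

0.179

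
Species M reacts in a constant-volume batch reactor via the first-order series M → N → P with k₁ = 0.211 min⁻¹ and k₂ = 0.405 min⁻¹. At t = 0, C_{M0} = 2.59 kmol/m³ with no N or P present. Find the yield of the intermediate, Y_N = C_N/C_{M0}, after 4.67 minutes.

Solving the coupled first-order balances gives C_N(t) = [k₁/(k₂−k₁)]·C_{M0}·(e^(−k₁t) − e^(−k₂t)).
e^(−k₁t) = e^(−0.211×4.67) = e^(−0.9854) = 0.3733; e^(−k₂t) = e^(−1.891) = 0.1509.
C_N = 0.211×2.59/(0.405−0.211) × (0.3733−0.1509) = 2.817×0.2224 = 0.6266 kmol/m³.
Y_N = C_N/C_{M0} = 0.6266/2.59 = 0.242.

0.242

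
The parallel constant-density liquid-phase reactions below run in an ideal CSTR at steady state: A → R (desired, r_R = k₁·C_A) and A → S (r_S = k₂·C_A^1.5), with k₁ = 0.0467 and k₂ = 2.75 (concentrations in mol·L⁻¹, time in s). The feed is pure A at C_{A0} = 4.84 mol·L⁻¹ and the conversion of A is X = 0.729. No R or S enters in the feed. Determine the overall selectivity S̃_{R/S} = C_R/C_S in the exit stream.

Exit C_A = C_{A0}(1−X) = 4.84×0.271 = 1.312 mol·L⁻¹.
In a CSTR the entire volume is at exit conditions, so r_R = 0.0467×1.312 = 0.06125 and r_S = 2.75×1.312^1.5 = 4.131.
Overall selectivity = C_R/C_S = r_Rτ/(r_Sτ) = r_R/r_S = 0.0148.

0.0148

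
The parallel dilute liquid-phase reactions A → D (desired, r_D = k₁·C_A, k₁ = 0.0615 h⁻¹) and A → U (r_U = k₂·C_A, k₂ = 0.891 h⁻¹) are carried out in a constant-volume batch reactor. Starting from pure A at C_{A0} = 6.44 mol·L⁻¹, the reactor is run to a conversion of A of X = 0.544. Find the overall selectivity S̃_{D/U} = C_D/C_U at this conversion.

C_A = C_{A0}(1−X) = 2.937 mol·L⁻¹.
Both paths are first order in A, so the instantaneous fraction to D is constant: dC_D/d(−C_A) = k₁/(k₁+k₂) = 0.06457.
C_D = 0.06457·(C_{A0}−C_A) = 0.06457×3.503 = 0.226 mol·L⁻¹.
C_U = (C_{A0}−C_A)−C_D = 3.277 mol·L⁻¹; S̃_{D/U} = 0.2262/3.277 = 0.0690.

0.0690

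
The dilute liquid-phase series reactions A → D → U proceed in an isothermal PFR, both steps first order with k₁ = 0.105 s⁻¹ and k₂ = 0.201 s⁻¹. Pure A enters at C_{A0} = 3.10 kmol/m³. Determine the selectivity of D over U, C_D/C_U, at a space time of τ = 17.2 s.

0.210

For first-order series with pure A initially, C_D(τ) = k₁C_{A0}/(k₂−k₁)·(e^(−k₁τ) − e^(−k₂τ)).
e^(−k₁τ) = e^(−0.105×17.2) = e^(−1.806) = 0.1643; e^(−k₂τ) = e^(−3.457) = 0.03152.
C_D = 0.105×3.10/(0.201−0.105) × (0.1643−0.03152) = 3.391×0.1328 = 0.4502 kmol/m³.
C_A = C_{A0}e^(−k₁τ) = 0.5094 kmol/m³, so C_U = C_{A0}−C_A−C_D = 2.140 kmol/m³; C_D/C_U = 0.210.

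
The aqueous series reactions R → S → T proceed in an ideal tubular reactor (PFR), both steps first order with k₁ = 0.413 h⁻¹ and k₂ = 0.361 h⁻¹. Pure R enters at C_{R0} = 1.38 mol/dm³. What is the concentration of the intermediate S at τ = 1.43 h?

0.469 mol/dm³

Solving the coupled first-order balances gives C_S(τ) = [k₁/(k₂−k₁)]·C_{R0}·(e^(−k₁τ) − e^(−k₂τ)).
e^(−k₁τ) = e^(−0.413×1.43) = e^(−0.5906) = 0.5540; e^(−k₂τ) = e^(−0.5162) = 0.5968.
C_S = 0.413×1.38/(0.361−0.413) × (0.5540−0.5968) = (-10.96)×(-0.04277) = 0.4687 mol/dm³.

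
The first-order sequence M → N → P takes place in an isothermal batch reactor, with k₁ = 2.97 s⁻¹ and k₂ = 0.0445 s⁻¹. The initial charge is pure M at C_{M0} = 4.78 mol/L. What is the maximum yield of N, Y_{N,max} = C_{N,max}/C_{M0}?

For a first-order series the maximum intermediate yield is C_{N,max}/C_{M0} = (k₁/k₂)^[k₂/(k₂−k₁)].
= (2.97/0.0445)^(0.0445/(0.0445−2.97)) = (66.74)^(-0.01521) = 0.9381.

0.938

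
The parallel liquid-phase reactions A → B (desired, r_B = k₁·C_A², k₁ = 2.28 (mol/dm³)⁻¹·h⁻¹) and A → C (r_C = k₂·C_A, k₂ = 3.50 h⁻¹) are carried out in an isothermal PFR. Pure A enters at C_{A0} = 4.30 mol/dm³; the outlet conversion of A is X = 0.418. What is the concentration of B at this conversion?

1.23 mol/dm³

C_A = C_{A0}(1−X) = 2.503 mol/dm³.
Along a PFR/batch, dC_C/dC_A = −r_C/(r_B+r_C) = −k₂/(k₂+k₁·C_A).
Integrating from C_{A0} to C_A: C_C = (3.50/2.28)·ln[(3.50+2.28·4.30)/(3.50+2.28·2.50)] = 1.535·ln(13.30/9.206) = 0.5652 mol/dm³.
Then C_B = (C_{A0}−C_A) − C_C = 1.797 − 0.5652 = 1.232 mol/dm³.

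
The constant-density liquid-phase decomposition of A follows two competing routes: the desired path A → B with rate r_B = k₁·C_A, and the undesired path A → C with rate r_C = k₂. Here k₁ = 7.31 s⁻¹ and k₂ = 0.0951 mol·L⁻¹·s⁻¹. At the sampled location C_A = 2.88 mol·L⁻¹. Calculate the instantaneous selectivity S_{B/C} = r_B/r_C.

S_{B/C} = r_B/r_C = (k₁·C_A)/(k₂) = (k₁/k₂)·C_A.
= (7.31×2.880) / (0.0951) = 21.05/0.09510 = 221.

221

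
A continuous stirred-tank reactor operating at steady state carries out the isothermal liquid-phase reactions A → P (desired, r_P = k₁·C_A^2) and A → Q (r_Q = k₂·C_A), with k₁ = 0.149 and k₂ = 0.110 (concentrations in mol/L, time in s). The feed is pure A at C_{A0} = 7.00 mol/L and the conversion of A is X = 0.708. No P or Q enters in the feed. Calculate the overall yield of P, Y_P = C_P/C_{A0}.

Exit C_A = C_{A0}(1−X) = 7.00×0.292 = 2.044 mol/L.
A CSTR operates uniformly at the exit composition, giving r_P = 0.6225 and r_Q = 0.2248 (each k·C_A^n at C_A = 2.044).
Fraction of consumed A going to P: r_P/(r_P+r_Q) = 0.7347.
C_P = 0.7347·C_{A0}·X = 0.7347×7.00×0.708 = 3.64 mol/L; Y_P = C_P/C_{A0} = 0.520.

0.520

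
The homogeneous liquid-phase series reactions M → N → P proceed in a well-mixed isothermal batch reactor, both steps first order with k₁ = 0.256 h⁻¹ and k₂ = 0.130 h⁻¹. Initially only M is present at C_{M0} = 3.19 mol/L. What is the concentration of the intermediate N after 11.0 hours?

The intermediate concentration in a first-order A→B→C sequence is C_N = k₁C_{M0}(e^(−k₁t) − e^(−k₂t))/(k₂−k₁).
e^(−k₁t) = e^(−0.256×11.0) = e^(−2.816) = 0.05984; e^(−k₂t) = e^(−1.430) = 0.2393.
C_N = 0.256×3.19/(0.130−0.256) × (0.05984−0.2393) = (-6.481)×(-0.1795) = 1.163 mol/L.

1.16 mol/L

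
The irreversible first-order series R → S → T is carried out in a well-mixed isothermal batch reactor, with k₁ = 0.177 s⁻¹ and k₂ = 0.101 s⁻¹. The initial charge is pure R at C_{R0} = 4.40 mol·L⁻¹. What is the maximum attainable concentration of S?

At the optimum, C_{S,max}/C_{R0} = (k₁/k₂)^[k₂/(k₂−k₁)].
= (0.177/0.101)^(0.101/(0.101−0.177)) = (1.752)^(-1.329) = 0.4745.
C_{S,max} = 0.4745×4.40 = 2.09 mol·L⁻¹.

2.09 mol·L⁻¹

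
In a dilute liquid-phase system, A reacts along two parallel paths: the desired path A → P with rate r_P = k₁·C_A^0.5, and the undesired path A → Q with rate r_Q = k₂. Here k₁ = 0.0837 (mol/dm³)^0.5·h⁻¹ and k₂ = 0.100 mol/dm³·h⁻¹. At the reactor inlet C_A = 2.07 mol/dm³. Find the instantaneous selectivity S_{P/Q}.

S_{P/Q} = r_P/r_Q = (k₁·C_A^0.5)/(k₂) = (k₁/k₂)·C_A^0.5.
= (0.0837×2.070^0.5) / (0.100) = 0.1204/0.1000 = 1.20.
Since the desired path is higher order in A, keeping C_A high (PFR or concentrated feed) favours P.

1.20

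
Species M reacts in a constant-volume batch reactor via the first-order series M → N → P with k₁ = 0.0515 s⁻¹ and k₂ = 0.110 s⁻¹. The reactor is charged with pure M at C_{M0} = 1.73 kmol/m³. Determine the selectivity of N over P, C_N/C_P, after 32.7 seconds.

Solving the coupled first-order balances gives C_N(t) = [k₁/(k₂−k₁)]·C_{M0}·(e^(−k₁t) − e^(−k₂t)).
e^(−k₁t) = e^(−0.0515×32.7) = e^(−1.684) = 0.1856; e^(−k₂t) = e^(−3.597) = 0.02741.
C_N = 0.0515×1.73/(0.110−0.0515) × (0.1856−0.02741) = 1.523×0.1582 = 0.2410 kmol/m³.
C_M = C_{M0}e^(−k₁t) = 0.3211 kmol/m³, so C_P = C_{M0}−C_M−C_N = 1.168 kmol/m³; C_N/C_P = 0.206.

0.206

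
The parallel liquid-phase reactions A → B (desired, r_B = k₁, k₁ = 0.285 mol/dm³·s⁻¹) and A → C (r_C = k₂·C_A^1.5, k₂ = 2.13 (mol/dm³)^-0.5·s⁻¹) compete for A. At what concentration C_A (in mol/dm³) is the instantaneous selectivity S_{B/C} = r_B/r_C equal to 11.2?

0.0523 mol/dm³

S_{B/C} = (k₁/k₂)·C_A^-1.5 ⇒ C_A = (S·k₂/k₁)^(1/(-1.5)).
= (11.2×2.13/0.285)^(-0.6667) = (83.71)^(-0.6667) = 0.0523 mol/dm³.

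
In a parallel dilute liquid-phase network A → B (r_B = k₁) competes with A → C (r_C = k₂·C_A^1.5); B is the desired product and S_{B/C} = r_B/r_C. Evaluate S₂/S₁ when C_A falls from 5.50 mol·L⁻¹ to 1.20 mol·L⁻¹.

9.81

S_{B/C} = (k₁/k₂)·C_A^-1.5, so S₂/S₁ = (C_{A,2}/C_{A,1})^-1.5.
= (1.20/5.50)^(-1.5) = (0.2182)^(-1.5) = 9.81.
Selectivity toward B rises as C_A falls — low-concentration operation is favoured.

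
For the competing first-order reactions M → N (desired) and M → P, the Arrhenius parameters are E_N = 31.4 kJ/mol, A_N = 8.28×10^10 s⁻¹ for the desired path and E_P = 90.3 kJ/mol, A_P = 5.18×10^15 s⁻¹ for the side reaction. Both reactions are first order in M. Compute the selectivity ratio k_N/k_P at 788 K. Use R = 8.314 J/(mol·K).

k_N/k_P = (A_N/A_P)·exp[−(E_N−E_P)/(RT)] = (A_N/A_P)·exp[(E_P−E_N)/(RT)].
(E_P−E_N)/(RT) = (90.3−31.4)×10³/(8.314×788) = 58900/6551 = 8.990.
k_N/k_P = (8.28×10^10/5.18×10^15)·exp(8.990) = 1.598×10^-5 × 8026 = 0.128.
Since E_N < E_P, lowering the temperature improves selectivity toward N.

0.128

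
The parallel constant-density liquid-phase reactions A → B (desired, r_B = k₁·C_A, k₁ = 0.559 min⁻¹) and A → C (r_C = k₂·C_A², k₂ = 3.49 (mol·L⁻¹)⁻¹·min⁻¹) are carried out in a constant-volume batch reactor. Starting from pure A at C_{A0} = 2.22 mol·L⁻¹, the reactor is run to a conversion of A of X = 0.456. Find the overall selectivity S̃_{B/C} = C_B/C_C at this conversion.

0.0961

C_A = C_{A0}(1−X) = 1.208 mol·L⁻¹.
Along a PFR/batch, dC_B/dC_A = −r_B/(r_B+r_C) = −k₁/(k₁+k₂·C_A).
Integrating from C_{A0} to C_A: C_B = (0.559/3.49)·ln[(0.559+3.49·2.22)/(0.559+3.49·1.21)] = 0.1602·ln(8.307/4.774) = 0.08872 mol·L⁻¹.
C_C = (C_{A0}−C_A)−C_B = 0.9236 mol·L⁻¹; S̃_{B/C} = 0.08872/0.9236 = 0.0961.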